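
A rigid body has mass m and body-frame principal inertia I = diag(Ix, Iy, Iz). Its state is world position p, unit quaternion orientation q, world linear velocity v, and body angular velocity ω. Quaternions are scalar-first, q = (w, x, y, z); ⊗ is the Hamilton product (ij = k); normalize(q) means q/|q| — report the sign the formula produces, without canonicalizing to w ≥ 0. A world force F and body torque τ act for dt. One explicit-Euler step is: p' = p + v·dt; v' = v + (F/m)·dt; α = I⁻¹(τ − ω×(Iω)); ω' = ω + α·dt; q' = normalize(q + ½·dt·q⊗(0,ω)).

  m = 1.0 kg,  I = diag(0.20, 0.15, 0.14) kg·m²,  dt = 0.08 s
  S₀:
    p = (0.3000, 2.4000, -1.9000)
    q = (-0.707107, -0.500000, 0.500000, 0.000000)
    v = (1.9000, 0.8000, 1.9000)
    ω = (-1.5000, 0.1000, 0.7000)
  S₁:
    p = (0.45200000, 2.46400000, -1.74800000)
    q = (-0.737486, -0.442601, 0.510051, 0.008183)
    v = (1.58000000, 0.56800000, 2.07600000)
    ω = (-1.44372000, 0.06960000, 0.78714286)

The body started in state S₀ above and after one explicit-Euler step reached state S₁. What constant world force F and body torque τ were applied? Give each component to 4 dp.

Δv = v₁−v₀ = (-0.32000000, -0.23200000, 0.17600000)
m·(v₁−v₀)/dt = (-4.0000, -2.9000, 2.2000)
Δω = ω₁−ω₀ = (0.05628000, -0.03040000, 0.08714286)
gyro term ω₀×Iω₀ = (-0.0007, -0.0630, 0.0075)
τ = I·(Δω/dt) + ω₀×(Iω₀) = (0.1400, -0.1200, 0.1600)

F = (-4.0000, -2.9000, 2.2000)
τ = (0.1400, -0.1200, 0.1600)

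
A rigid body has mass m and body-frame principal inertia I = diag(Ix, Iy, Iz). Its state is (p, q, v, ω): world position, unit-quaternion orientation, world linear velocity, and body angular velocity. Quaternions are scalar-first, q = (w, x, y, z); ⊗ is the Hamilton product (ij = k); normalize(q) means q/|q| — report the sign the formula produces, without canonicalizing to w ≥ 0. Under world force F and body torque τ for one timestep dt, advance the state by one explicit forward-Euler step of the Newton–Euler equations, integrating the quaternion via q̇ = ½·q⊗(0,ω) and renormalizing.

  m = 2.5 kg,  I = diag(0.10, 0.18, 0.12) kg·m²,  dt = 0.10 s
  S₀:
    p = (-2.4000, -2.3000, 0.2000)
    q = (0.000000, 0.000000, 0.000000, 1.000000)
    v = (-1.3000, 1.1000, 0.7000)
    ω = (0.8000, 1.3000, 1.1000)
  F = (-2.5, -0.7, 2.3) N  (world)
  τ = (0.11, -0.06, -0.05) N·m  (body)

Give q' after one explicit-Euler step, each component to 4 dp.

Hamilton product q⊗(0,ω) = (-1.1000000, -1.3000000, 0.8000000, 0.0000000)
updated quaternion q' = (-0.0548, -0.0647, 0.0398, 0.9956)

q' = (-0.0548, -0.0647, 0.0398, 0.9956)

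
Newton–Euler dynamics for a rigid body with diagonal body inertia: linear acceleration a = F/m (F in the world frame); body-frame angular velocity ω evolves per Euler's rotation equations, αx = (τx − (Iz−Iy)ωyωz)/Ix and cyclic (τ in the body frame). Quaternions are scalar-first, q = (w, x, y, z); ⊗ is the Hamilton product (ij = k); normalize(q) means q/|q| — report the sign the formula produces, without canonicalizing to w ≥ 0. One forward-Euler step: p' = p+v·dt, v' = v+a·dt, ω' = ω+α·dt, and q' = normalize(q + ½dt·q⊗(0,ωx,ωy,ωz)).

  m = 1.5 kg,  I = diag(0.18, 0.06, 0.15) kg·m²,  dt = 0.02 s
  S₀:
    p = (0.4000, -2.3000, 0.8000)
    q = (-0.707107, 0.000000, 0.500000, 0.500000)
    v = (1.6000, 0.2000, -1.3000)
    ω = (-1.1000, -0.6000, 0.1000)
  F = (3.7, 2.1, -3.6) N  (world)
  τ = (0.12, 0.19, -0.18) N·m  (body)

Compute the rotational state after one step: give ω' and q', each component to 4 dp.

ω' = (-1.0861, -0.5356, 0.0866)
q' = (-0.7046, 0.0113, 0.4987, 0.5048)

gyro term ω×Iω = (-0.0054, -0.0033, -0.0792)
(τ − ω×Iω)/I = (0.6967, 3.2217, -0.6720)
ω' = ω + α·dt = (-1.0861, -0.5356, 0.0866)
2q̇ = q⊗(0,ω) = (0.2500000, 1.1278177, -0.1257358, 0.4792893)
q + ½dt·q⊗(0,ω), renormalized = (-0.7046, 0.0113, 0.4987, 0.5048)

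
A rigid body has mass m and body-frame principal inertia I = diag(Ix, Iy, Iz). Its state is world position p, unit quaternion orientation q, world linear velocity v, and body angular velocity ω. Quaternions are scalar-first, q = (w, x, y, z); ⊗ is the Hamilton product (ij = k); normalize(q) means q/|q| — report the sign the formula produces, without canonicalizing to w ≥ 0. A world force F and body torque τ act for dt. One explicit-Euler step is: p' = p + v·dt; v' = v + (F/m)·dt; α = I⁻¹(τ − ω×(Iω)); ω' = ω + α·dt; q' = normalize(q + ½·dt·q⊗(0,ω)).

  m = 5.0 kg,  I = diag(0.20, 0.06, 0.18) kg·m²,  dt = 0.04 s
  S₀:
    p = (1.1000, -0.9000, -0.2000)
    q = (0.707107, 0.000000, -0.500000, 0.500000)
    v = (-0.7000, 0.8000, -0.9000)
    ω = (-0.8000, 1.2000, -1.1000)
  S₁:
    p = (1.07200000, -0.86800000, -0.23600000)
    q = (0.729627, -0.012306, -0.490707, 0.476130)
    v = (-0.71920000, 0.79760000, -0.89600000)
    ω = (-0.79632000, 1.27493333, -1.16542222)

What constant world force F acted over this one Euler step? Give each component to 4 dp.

velocity change Δv = (-0.01920000, -0.00240000, 0.00400000)
m·(v₁−v₀)/dt = (-2.4000, -0.3000, 0.5000)

F = (-2.4000, -0.3000, 0.5000)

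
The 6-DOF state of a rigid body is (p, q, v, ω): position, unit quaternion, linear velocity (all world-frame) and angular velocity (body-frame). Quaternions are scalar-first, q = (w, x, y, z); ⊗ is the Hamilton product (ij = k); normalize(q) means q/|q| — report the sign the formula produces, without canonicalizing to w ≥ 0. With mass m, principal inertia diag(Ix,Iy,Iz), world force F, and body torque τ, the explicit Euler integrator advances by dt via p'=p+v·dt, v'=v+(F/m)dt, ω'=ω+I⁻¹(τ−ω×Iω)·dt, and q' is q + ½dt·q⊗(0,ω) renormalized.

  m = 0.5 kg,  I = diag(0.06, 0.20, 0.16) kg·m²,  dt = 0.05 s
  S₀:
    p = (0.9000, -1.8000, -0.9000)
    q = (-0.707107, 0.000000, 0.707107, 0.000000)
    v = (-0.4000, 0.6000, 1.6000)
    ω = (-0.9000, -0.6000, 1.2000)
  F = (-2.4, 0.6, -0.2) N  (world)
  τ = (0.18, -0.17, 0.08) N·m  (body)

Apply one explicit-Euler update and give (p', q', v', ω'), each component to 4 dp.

ω×(Iω) gyroscopic = (0.0288, 0.1080, 0.0756)
(τ − ω×Iω)/I = (2.5200, -1.3900, 0.0275)
ω + α·dt = (-0.7740, -0.6695, 1.2014)
q⊗(0,ω) = (0.4242642, 1.4849247, 0.4242642, -0.2121321)
q' = normalize(q + ½dt·q⊗(0,ω)) = (-0.6959, 0.0371, 0.7171, -0.0053)
a = (-4.8000, 1.2000, -0.4000)
p' = p + v·dt = (0.8800, -1.7700, -0.8200)
v + (F/m)dt = (-0.6400, 0.6600, 1.5800)

p' = (0.8800, -1.7700, -0.8200)
q' = (-0.6959, 0.0371, 0.7171, -0.0053)
v' = (-0.6400, 0.6600, 1.5800)
ω' = (-0.7740, -0.6695, 1.2014)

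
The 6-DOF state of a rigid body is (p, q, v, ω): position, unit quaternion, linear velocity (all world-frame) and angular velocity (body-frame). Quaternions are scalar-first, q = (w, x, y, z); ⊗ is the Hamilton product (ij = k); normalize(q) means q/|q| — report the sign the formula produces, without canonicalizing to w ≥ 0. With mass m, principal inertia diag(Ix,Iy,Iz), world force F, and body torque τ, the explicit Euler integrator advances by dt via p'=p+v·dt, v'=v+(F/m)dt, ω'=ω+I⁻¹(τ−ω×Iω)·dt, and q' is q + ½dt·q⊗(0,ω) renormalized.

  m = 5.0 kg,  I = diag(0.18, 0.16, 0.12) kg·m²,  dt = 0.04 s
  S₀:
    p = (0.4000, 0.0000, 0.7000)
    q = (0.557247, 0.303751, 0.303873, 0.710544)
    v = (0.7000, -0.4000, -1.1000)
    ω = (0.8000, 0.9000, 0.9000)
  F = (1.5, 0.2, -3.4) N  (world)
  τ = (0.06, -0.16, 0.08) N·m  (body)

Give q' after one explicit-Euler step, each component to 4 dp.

q' = (0.5339, 0.3052, 0.3197, 0.7209)

Hamilton product q⊗(0,ω) = (-1.1559761, 0.0797937, 0.7965816, 0.5317998)
q' = normalize(q + ½dt·q⊗(0,ω)) = (0.5339, 0.3052, 0.3197, 0.7209)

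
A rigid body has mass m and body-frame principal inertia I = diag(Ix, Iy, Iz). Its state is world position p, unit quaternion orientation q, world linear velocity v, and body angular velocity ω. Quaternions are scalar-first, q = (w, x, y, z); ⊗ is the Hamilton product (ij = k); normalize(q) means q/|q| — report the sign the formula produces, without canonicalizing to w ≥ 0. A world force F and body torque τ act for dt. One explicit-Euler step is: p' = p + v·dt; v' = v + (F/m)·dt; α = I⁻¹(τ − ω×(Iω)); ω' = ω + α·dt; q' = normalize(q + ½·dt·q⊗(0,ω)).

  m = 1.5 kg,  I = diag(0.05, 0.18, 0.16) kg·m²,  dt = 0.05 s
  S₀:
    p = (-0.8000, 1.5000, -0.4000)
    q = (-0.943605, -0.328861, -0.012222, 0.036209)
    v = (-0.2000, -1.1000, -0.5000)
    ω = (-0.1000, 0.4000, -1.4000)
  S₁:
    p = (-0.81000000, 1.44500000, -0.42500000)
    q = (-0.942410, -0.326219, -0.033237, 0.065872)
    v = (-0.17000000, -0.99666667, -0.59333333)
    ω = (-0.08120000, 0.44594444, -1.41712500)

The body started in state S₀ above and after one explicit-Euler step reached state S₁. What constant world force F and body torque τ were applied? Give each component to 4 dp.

F = (0.9000, 3.1000, -2.8000)
τ = (0.0300, 0.1500, -0.0600)

v₁ − v₀ = (0.03000000, 0.10333333, -0.09333333)
applied force F = (0.9000, 3.1000, -2.8000)
Δω = ω₁−ω₀ = (0.01880000, 0.04594444, -0.01712500)
ω₀×(Iω₀) = (0.0112, -0.0154, -0.0052)
applied torque τ = (0.0300, 0.1500, -0.0600)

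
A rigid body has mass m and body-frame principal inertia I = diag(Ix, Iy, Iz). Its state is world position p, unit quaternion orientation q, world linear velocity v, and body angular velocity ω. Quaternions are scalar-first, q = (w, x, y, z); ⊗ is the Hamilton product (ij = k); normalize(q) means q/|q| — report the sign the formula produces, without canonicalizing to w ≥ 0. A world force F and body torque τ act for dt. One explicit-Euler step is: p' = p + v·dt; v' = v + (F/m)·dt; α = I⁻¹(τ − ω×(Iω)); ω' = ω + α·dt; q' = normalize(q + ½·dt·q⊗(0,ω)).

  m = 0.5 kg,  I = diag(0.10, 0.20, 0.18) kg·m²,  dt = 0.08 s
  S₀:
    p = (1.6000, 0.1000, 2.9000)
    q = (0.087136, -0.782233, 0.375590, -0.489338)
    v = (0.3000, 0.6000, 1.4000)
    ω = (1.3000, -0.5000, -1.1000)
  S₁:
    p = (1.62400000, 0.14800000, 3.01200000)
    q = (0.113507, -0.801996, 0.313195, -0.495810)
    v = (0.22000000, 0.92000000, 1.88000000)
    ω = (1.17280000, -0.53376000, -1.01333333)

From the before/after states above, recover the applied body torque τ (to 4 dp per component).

τ = (-0.1700, 0.0300, 0.1300)

Δω = ω₁−ω₀ = (-0.12720000, -0.03376000, 0.08666667)
ω₀×(Iω₀) = (-0.0110, 0.1144, -0.0650)
τ = I·(Δω/dt) + ω₀×(Iω₀) = (-0.1700, 0.0300, 0.1300)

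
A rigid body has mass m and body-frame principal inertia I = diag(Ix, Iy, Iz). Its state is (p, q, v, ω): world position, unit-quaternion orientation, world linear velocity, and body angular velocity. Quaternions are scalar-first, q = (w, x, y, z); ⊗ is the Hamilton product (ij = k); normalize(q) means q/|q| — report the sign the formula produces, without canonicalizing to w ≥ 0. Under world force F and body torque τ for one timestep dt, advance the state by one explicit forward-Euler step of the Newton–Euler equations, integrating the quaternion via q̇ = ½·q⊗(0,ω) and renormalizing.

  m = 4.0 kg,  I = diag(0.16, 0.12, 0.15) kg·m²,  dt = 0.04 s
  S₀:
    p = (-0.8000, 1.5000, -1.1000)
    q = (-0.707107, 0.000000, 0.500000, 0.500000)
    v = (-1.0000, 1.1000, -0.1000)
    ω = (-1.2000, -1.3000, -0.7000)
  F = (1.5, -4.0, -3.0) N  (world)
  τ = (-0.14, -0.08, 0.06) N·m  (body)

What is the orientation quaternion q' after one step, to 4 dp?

q⊗(0,ω) = (1.0000000, 1.1485284, 0.3192391, 1.0949749)
q + ½dt·q⊗(0,ω), renormalized = (-0.6866, 0.0230, 0.5060, 0.5215)

q' = (-0.6866, 0.0230, 0.5060, 0.5215)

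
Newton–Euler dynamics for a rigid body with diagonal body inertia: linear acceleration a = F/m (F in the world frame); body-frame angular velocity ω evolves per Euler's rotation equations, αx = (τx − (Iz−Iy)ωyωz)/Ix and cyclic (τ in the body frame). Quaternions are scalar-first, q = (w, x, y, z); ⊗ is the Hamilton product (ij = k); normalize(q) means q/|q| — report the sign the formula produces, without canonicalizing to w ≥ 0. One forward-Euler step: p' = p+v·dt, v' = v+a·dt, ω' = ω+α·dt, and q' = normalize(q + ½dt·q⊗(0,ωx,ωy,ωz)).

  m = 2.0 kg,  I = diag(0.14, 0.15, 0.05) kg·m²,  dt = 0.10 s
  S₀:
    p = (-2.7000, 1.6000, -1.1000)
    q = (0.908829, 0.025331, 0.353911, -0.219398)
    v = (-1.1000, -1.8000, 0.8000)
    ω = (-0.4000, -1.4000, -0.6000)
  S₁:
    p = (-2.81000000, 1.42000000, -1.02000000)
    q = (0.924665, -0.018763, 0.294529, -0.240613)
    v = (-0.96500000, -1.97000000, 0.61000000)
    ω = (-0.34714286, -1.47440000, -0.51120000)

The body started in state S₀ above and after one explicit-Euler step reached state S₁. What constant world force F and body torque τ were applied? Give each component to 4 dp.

F = (2.7000, -3.4000, -3.8000)
τ = (-0.0100, -0.0900, 0.0500)

Δv = v₁−v₀ = (0.13500000, -0.17000000, -0.19000000)
m·(v₁−v₀)/dt = (2.7000, -3.4000, -3.8000)
Δω = ω₁−ω₀ = (0.05285714, -0.07440000, 0.08880000)
precession coupling = (-0.0840, 0.0216, 0.0056)
applied torque τ = (-0.0100, -0.0900, 0.0500)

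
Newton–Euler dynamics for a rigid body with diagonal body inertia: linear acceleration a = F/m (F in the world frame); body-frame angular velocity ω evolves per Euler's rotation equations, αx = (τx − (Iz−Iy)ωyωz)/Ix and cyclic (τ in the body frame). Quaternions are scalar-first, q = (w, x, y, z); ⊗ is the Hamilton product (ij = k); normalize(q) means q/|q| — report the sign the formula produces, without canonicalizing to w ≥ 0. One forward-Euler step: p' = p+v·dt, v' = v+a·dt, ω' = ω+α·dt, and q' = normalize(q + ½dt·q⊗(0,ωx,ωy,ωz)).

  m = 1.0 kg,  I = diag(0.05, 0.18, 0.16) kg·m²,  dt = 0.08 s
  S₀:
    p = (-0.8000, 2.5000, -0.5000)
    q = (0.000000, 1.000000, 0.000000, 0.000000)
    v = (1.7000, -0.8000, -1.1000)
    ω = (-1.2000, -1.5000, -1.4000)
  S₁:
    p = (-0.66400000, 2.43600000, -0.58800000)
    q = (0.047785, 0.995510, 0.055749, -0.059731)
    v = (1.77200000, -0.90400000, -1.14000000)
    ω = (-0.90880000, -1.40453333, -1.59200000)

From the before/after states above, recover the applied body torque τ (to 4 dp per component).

τ = (0.1400, 0.0300, -0.1500)

Δω = ω₁−ω₀ = (0.29120000, 0.09546667, -0.19200000)
ω₀×(Iω₀) = (-0.0420, -0.1848, 0.2340)
I·α + gyro = (0.1400, 0.0300, -0.1500)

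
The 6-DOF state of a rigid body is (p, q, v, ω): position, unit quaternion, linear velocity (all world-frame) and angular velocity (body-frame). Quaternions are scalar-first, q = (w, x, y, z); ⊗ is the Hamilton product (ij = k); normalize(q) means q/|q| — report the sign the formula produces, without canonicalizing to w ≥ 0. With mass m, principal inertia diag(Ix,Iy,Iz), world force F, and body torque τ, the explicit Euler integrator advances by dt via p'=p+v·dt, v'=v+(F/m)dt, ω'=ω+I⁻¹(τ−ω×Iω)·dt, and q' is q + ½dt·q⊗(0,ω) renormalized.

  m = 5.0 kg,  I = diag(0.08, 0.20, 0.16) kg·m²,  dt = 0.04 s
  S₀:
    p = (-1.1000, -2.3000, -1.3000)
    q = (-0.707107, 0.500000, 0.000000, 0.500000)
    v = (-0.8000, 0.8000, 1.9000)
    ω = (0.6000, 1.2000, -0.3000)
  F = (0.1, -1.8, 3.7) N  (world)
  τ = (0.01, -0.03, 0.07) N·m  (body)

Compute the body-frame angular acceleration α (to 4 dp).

α = (-0.0550, -0.2220, -0.1025)

precession coupling ω×(Iω) = (0.0144, 0.0144, 0.0864)
(τ − ω×Iω)/I = (-0.0550, -0.2220, -0.1025)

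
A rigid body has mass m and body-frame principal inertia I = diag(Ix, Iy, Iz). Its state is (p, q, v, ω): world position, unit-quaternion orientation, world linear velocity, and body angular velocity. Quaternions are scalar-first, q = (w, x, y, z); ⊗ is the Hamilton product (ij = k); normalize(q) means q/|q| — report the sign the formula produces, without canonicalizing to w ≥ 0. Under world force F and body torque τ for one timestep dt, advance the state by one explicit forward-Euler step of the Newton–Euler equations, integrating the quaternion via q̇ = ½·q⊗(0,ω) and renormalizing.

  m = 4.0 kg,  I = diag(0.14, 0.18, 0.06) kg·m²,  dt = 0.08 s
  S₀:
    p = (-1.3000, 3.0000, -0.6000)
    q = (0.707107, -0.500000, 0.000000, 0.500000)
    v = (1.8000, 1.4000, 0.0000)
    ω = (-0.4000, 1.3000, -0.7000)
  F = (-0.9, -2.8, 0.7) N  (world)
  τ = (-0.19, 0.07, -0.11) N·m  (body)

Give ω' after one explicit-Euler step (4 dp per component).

ω' = (-0.5710, 1.3212, -0.8189)

gyro term ω×Iω = (0.1092, 0.0224, -0.0208)
(τ − ω×Iω)/I = (-2.1371, 0.2644, -1.4867)
ω + α·dt = (-0.5710, 1.3212, -0.8189)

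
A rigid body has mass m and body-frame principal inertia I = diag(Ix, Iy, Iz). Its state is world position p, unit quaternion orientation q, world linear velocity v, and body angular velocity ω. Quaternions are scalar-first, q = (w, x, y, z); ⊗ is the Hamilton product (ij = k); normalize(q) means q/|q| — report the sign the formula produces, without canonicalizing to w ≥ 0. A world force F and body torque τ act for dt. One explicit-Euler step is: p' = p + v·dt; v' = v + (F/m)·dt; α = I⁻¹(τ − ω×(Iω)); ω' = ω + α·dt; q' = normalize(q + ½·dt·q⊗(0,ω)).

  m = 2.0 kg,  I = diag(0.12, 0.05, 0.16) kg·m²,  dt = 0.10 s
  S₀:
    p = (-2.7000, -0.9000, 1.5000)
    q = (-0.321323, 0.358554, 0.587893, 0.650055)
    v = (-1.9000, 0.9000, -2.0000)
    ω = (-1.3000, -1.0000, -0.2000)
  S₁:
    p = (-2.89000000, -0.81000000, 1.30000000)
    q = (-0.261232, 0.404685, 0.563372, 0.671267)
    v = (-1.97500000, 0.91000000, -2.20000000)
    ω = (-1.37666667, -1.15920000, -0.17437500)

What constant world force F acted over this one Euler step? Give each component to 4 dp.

F = (-1.5000, 0.2000, -4.0000)

v₁ − v₀ = (-0.07500000, 0.01000000, -0.20000000)
m·(v₁−v₀)/dt = (-1.5000, 0.2000, -4.0000)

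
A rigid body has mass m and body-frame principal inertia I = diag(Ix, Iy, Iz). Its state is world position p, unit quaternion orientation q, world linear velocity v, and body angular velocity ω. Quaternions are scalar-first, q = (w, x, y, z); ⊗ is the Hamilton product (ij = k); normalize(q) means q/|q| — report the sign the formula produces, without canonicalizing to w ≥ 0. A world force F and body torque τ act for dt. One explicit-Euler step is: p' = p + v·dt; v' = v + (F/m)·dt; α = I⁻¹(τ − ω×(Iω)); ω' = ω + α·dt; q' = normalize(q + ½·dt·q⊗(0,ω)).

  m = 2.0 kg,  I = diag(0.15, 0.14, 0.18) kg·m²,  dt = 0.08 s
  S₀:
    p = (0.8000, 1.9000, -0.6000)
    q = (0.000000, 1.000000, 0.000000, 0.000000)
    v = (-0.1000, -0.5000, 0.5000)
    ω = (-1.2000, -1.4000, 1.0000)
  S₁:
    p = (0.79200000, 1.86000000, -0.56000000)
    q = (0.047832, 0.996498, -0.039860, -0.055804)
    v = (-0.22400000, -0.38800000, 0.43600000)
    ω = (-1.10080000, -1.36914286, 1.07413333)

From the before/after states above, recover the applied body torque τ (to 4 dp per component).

ω₁ − ω₀ = (0.09920000, 0.03085714, 0.07413333)
precession coupling = (-0.0560, 0.0360, -0.0168)
I·α + gyro = (0.1300, 0.0900, 0.1500)

τ = (0.1300, 0.0900, 0.1500)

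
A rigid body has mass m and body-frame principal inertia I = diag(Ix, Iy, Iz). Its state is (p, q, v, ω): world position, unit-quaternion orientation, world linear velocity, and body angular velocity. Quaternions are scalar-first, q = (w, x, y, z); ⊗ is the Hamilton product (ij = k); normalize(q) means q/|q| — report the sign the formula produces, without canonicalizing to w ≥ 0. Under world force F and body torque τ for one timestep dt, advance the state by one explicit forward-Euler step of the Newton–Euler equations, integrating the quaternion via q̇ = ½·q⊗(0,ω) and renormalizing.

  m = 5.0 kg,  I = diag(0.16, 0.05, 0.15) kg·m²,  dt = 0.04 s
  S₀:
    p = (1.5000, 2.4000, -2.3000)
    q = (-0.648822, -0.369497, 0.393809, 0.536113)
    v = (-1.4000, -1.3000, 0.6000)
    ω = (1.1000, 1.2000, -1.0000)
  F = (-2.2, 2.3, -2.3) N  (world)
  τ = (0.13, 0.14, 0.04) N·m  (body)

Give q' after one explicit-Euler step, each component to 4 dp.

2q̇ = q⊗(0,ω) = (0.4699889, -1.7508488, -0.5583591, -0.2277643)
q + ½dt·q⊗(0,ω), renormalized = (-0.6390, -0.4042, 0.3824, 0.5312)

q' = (-0.6390, -0.4042, 0.3824, 0.5312)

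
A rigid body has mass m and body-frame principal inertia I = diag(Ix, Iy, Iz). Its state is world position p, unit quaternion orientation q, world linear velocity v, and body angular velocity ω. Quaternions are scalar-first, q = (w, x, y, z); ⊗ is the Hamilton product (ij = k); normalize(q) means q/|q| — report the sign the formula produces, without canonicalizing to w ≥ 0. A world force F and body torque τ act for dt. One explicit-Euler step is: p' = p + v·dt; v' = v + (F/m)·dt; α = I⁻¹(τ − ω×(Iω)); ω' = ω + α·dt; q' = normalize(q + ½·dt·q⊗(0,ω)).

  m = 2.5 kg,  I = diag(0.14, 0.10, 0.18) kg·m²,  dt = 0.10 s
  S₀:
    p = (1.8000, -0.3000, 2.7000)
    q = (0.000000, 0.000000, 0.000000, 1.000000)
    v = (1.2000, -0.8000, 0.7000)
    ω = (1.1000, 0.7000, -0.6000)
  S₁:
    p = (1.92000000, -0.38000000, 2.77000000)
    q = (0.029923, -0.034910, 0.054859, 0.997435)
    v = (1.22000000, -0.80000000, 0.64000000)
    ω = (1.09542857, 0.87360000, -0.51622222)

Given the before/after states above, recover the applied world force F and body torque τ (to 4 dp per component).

Δv = v₁−v₀ = (0.02000000, 0.00000000, -0.06000000)
m·(v₁−v₀)/dt = (0.5000, 0.0000, -1.5000)
ω₁ − ω₀ = (-0.00457143, 0.17360000, 0.08377778)
I·α + gyro = (-0.0400, 0.2000, 0.1200)

F = (0.5000, 0.0000, -1.5000)
τ = (-0.0400, 0.2000, 0.1200)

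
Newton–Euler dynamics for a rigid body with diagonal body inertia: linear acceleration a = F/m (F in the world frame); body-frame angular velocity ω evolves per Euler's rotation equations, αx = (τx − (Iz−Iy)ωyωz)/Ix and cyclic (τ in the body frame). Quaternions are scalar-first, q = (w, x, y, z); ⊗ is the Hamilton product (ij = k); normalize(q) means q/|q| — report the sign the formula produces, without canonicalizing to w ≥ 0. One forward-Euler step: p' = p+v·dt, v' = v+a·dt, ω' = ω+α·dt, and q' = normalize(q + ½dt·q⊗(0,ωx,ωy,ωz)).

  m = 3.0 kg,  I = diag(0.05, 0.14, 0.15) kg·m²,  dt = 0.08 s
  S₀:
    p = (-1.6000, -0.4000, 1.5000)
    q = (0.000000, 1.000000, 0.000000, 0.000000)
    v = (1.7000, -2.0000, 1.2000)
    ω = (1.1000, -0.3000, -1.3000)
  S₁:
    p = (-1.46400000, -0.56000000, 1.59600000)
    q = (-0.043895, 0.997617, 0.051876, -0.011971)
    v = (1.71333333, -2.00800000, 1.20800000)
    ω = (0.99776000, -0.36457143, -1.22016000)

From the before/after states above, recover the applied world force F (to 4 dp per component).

F = (0.5000, -0.3000, 0.3000)

Δv = v₁−v₀ = (0.01333333, -0.00800000, 0.00800000)
m·(v₁−v₀)/dt = (0.5000, -0.3000, 0.3000)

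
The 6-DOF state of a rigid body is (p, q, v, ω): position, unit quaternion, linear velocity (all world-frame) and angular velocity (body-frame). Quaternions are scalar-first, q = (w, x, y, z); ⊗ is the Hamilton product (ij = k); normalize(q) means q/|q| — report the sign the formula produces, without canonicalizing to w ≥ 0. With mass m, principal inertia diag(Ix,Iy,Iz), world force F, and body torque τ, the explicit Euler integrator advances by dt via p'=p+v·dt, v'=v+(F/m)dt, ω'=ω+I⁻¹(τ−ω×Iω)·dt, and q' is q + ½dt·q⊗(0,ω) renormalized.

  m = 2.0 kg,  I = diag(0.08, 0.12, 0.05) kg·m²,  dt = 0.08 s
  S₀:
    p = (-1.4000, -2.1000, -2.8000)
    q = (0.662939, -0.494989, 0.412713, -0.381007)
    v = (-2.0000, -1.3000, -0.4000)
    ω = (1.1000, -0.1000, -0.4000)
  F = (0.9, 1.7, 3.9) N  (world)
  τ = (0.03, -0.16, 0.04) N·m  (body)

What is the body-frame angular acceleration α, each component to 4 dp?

gyro term ω×Iω = (-0.0028, -0.0132, -0.0044)
(τ − ω×Iω)/I = (0.4100, -1.2233, 0.8880)

α = (0.4100, -1.2233, 0.8880)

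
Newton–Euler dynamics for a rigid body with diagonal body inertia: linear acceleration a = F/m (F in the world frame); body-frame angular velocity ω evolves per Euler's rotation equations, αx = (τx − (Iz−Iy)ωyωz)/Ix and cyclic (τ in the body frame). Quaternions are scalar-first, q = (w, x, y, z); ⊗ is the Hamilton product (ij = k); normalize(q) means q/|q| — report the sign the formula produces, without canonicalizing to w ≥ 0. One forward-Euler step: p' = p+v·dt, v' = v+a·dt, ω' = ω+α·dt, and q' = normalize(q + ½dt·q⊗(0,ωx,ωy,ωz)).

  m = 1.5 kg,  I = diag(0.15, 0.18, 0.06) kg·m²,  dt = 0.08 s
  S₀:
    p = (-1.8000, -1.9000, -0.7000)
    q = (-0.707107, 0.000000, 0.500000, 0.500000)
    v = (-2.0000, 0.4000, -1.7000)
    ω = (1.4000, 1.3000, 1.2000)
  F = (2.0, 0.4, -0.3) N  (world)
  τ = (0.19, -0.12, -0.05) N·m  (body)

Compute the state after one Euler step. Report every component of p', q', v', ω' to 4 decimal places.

p' = (-1.9600, -1.8680, -0.8360)
q' = (-0.7540, -0.0414, 0.4892, 0.4363)
v' = (-1.8933, 0.4213, -1.7160)
ω' = (1.6012, 1.1795, 1.0605)

p' = p + v·dt = (-1.9600, -1.8680, -0.8360)
v' = v + a·dt = (-1.8933, 0.4213, -1.7160)
angular accel α = (2.5147, -1.5067, -1.7433)
new body rate ω' = (1.6012, 1.1795, 1.0605)
q⊗(0,ω) = (-1.2500000, -1.0399498, -0.2192391, -1.5485284)
q' = normalize(q + ½dt·q⊗(0,ω)) = (-0.7540, -0.0414, 0.4892, 0.4363)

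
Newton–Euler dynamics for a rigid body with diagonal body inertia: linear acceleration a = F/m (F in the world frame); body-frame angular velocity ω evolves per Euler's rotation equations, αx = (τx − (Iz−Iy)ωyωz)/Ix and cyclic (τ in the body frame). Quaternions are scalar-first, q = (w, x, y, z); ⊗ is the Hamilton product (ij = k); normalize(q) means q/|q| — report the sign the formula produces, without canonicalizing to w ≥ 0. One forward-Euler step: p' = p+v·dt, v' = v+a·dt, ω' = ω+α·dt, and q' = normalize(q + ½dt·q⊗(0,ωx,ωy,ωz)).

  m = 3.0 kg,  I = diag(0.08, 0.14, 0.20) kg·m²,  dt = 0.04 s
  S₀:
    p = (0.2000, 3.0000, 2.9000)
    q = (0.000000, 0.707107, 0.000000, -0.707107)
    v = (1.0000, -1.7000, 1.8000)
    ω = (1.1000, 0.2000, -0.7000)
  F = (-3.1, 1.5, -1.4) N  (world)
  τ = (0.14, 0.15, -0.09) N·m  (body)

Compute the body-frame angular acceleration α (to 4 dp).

α = (1.8550, 0.4114, -0.5160)

precession coupling ω×(Iω) = (-0.0084, 0.0924, 0.0132)
angular accel α = (1.8550, 0.4114, -0.5160)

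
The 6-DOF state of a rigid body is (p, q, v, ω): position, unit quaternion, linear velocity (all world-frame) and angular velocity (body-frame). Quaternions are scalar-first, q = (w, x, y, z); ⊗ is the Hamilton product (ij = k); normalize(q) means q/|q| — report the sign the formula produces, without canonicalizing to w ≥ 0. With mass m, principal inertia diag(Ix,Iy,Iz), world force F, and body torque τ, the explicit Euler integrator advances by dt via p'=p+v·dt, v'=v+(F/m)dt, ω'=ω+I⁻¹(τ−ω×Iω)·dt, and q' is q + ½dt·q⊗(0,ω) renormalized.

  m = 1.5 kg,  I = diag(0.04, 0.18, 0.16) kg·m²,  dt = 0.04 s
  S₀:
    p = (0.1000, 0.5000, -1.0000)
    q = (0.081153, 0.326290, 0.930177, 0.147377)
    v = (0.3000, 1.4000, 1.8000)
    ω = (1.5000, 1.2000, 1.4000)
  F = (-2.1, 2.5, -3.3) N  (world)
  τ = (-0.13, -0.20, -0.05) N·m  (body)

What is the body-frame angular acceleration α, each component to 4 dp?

ω×(Iω) gyroscopic = (-0.0336, -0.2520, 0.2520)
α = I⁻¹(τ − ω×Iω) = (-2.4100, 0.2889, -1.8875)

α = (-2.4100, 0.2889, -1.8875)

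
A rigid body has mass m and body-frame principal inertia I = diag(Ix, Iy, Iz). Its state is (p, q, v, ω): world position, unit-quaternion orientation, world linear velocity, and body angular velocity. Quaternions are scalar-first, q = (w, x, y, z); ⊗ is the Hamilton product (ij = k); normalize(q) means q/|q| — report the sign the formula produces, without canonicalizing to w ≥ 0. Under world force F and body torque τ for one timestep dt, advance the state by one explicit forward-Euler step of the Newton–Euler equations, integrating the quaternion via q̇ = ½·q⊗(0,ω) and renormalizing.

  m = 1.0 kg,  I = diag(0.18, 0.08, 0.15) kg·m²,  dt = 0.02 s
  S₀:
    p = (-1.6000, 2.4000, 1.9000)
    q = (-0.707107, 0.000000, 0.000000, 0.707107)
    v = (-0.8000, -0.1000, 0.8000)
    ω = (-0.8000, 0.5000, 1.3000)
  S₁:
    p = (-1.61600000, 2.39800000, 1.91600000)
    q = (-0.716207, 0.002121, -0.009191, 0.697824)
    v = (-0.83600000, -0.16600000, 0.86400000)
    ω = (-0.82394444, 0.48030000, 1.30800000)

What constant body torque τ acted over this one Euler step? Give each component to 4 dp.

ω₁ − ω₀ = (-0.02394444, -0.01970000, 0.00800000)
applied torque τ = (-0.1700, -0.1100, 0.1000)

τ = (-0.1700, -0.1100, 0.1000)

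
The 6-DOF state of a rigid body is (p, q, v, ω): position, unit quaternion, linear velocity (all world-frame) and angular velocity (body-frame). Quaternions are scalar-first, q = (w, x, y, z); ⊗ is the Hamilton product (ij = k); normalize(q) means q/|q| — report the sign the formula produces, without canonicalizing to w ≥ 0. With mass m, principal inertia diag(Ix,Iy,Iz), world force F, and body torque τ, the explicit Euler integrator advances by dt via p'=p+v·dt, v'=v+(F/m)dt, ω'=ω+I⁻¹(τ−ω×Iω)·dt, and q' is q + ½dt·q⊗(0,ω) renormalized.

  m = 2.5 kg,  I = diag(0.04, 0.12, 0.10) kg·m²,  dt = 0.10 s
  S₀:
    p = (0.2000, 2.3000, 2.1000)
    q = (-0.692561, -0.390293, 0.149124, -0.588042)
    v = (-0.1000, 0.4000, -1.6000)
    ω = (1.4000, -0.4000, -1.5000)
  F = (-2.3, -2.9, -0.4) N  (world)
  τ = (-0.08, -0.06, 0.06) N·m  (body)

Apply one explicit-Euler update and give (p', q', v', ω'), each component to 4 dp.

p' = (0.1900, 2.3400, 1.9400)
q' = (-0.7025, -0.4592, 0.0920, -0.5358)
v' = (-0.1920, 0.2840, -1.6160)
ω' = (1.2300, -0.5550, -1.3952)

precession coupling ω×(Iω) = (-0.0120, 0.1260, -0.0448)
α = I⁻¹(τ − ω×Iω) = (-1.7000, -1.5500, 1.0480)
new body rate ω' = (1.2300, -0.5550, -1.3952)
q⊗(0,ω) = (-0.2760032, -1.4284882, -1.1316739, 0.9861851)
updated quaternion q' = (-0.7025, -0.4592, 0.0920, -0.5358)
new position p' = (0.1900, 2.3400, 1.9400)
v' = v + a·dt = (-0.1920, 0.2840, -1.6160)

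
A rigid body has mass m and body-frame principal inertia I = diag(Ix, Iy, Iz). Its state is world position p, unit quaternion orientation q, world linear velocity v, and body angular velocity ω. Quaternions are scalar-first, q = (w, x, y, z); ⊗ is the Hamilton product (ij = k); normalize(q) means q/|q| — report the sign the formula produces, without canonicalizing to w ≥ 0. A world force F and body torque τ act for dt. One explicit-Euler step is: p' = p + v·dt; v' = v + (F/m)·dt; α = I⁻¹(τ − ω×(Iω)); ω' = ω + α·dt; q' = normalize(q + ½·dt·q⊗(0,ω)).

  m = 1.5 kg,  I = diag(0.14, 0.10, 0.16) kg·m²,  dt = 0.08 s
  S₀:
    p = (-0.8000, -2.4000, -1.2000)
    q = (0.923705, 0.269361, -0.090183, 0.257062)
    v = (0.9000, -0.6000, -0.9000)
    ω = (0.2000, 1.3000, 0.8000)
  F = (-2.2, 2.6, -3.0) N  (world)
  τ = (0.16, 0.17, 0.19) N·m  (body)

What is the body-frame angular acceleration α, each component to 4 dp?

gyro term ω×Iω = (0.0624, -0.0032, -0.0104)
(τ − ω×Iω)/I = (0.6971, 1.7320, 1.2525)

α = (0.6971, 1.7320, 1.2525)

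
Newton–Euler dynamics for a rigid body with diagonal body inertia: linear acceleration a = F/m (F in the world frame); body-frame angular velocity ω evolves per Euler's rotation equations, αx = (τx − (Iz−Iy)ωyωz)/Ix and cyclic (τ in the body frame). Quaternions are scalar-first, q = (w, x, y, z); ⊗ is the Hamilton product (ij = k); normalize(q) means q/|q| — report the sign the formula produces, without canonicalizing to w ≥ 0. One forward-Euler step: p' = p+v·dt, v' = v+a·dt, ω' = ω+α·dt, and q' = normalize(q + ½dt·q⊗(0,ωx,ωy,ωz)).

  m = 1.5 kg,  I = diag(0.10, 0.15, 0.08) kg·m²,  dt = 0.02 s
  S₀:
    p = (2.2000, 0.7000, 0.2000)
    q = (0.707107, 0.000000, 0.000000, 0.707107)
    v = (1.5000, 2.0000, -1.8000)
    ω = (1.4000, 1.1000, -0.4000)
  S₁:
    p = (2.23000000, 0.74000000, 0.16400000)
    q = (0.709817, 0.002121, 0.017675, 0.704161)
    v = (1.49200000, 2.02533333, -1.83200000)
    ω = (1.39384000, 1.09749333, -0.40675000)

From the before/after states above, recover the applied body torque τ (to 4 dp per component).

τ = (0.0000, -0.0300, 0.0500)

ω₁ − ω₀ = (-0.00616000, -0.00250667, -0.00675000)
precession coupling = (0.0308, -0.0112, 0.0770)
I·α + gyro = (0.0000, -0.0300, 0.0500)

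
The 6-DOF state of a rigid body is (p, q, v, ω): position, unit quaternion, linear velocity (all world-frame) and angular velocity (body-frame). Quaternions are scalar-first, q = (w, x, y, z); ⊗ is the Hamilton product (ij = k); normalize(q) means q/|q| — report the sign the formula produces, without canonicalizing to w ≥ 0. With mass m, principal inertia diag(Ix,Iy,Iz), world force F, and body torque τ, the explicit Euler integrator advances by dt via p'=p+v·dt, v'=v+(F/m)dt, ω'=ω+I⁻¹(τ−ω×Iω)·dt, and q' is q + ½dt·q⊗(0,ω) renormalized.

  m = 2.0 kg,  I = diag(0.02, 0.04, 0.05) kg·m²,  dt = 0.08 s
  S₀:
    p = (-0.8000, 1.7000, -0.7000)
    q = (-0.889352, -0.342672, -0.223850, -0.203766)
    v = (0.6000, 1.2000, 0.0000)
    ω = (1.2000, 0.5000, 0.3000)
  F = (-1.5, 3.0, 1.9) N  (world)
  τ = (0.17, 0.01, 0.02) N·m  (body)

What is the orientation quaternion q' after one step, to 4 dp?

q' = (-0.8648, -0.3834, -0.2470, -0.2102)

2q̇ = q⊗(0,ω) = (0.5842612, -1.0324944, -0.5863936, -0.1695216)
updated quaternion q' = (-0.8648, -0.3834, -0.2470, -0.2102)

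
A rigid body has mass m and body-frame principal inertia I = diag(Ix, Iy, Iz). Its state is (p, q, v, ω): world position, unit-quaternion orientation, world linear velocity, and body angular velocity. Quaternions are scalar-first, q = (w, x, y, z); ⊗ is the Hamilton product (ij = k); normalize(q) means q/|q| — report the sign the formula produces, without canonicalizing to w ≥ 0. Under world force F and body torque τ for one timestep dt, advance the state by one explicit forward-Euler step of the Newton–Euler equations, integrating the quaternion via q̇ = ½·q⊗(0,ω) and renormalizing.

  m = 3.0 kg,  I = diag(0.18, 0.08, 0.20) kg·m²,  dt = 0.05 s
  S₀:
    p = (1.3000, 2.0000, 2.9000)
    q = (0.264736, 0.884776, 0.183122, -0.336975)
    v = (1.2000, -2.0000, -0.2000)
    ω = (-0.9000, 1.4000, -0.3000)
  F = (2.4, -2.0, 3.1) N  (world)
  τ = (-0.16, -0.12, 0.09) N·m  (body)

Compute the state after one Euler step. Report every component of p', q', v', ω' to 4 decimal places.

p' = (1.3600, 1.9000, 2.8900)
q' = (0.2755, 0.8884, 0.2064, -0.3036)
v' = (1.2400, -2.0333, -0.1483)
ω' = (-0.9304, 1.3284, -0.3090)

ω×(Iω) gyroscopic = (-0.0504, -0.0054, 0.1260)
(τ − ω×Iω)/I = (-0.6089, -1.4325, -0.1800)
ω' = ω + α·dt = (-0.9304, 1.3284, -0.3090)
2q̇ = q⊗(0,ω) = (0.4388351, 0.1785660, 0.9393407, 1.3240754)
q' = normalize(q + ½dt·q⊗(0,ω)) = (0.2755, 0.8884, 0.2064, -0.3036)
a = (0.8000, -0.6667, 1.0333)
new position p' = (1.3600, 1.9000, 2.8900)
v + (F/m)dt = (1.2400, -2.0333, -0.1483)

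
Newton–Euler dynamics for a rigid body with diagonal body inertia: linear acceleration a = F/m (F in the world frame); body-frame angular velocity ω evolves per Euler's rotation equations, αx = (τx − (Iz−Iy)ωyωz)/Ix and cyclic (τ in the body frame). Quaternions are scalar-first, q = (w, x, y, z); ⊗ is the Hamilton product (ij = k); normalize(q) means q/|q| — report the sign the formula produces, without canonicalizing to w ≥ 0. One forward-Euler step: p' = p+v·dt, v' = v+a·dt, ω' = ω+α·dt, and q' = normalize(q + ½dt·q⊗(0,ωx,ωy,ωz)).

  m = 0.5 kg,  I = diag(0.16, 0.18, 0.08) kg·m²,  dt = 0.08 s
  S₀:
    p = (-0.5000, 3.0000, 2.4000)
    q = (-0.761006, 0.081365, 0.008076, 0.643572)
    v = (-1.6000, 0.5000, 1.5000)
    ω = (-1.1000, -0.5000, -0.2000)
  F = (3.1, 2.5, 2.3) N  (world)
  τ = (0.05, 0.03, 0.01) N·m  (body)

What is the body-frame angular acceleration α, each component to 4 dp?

gyro term ω×Iω = (-0.0100, 0.0176, 0.0110)
α = I⁻¹(τ − ω×Iω) = (0.3750, 0.0689, -0.0125)

α = (0.3750, 0.0689, -0.0125)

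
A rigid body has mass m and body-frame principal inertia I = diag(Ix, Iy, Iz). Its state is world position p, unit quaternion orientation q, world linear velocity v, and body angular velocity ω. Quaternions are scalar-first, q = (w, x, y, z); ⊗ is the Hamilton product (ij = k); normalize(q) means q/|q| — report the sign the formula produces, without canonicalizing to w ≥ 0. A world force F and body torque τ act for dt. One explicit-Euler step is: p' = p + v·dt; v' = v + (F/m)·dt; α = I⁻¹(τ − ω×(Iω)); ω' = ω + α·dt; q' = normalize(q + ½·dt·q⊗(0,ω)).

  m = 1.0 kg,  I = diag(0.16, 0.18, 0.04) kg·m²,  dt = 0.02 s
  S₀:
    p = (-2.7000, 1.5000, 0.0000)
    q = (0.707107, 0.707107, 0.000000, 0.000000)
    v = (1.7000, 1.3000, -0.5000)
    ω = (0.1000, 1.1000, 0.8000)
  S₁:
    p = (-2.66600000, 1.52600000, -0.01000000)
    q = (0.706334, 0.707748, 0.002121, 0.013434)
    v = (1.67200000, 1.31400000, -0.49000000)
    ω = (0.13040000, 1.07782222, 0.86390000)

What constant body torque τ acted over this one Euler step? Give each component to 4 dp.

τ = (0.1200, -0.1900, 0.1300)

Δω = ω₁−ω₀ = (0.03040000, -0.02217778, 0.06390000)
ω₀×(Iω₀) = (-0.1232, 0.0096, 0.0022)
applied torque τ = (0.1200, -0.1900, 0.1300)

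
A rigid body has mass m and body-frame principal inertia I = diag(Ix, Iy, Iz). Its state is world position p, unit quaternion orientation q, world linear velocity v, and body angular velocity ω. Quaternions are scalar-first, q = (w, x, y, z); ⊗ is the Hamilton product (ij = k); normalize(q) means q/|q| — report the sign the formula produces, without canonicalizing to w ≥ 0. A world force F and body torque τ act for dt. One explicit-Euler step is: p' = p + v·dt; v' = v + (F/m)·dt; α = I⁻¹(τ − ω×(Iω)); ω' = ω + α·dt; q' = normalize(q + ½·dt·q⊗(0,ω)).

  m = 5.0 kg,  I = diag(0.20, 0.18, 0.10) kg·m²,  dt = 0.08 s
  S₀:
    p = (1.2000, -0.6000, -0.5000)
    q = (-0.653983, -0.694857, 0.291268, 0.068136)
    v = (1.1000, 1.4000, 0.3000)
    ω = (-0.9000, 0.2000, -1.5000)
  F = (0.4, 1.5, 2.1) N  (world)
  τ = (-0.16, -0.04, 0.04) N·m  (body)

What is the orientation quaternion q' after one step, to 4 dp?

Hamilton product q⊗(0,ω) = (-0.5814209, 0.1380555, -1.2344045, 1.1041443)
q + ½dt·q⊗(0,ω), renormalized = (-0.6756, -0.6876, 0.2413, 0.1120)

q' = (-0.6756, -0.6876, 0.2413, 0.1120)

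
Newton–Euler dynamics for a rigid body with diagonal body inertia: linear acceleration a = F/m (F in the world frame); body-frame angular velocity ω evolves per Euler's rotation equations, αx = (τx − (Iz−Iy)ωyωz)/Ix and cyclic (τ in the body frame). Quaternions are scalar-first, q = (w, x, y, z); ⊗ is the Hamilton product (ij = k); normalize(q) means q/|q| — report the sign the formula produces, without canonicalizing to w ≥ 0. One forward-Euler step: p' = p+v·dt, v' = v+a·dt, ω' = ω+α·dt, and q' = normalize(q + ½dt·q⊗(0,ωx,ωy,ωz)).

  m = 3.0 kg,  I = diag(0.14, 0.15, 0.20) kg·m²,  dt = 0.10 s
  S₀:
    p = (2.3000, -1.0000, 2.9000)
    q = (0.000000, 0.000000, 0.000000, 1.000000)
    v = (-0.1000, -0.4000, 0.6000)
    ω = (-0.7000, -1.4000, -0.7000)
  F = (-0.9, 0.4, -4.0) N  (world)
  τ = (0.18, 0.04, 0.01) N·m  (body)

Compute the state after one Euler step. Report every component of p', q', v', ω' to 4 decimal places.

p' = (2.2900, -1.0400, 2.9600)
q' = (0.0349, 0.0697, -0.0349, 0.9963)
v' = (-0.1300, -0.3867, 0.4667)
ω' = (-0.6064, -1.3537, -0.6999)

p' = p + v·dt = (2.2900, -1.0400, 2.9600)
v' = v + a·dt = (-0.1300, -0.3867, 0.4667)
angular accel α = (0.9357, 0.4627, 0.0010)
ω + α·dt = (-0.6064, -1.3537, -0.6999)
q⊗(0,ω) = (0.7000000, 1.4000000, -0.7000000, 0.0000000)
q' = normalize(q + ½dt·q⊗(0,ω)) = (0.0349, 0.0697, -0.0349, 0.9963)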